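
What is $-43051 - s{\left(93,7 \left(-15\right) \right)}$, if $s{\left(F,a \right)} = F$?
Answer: $-43144$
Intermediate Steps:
$-43051 - s{\left(93,7 \left(-15\right) \right)} = -43051 - 93 = -43144$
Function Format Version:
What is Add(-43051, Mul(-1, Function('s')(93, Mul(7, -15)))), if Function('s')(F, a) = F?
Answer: -43144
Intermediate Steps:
Add(-43051, Mul(-1, Function('s')(93, Mul(7, -15)))) = Add(-43051, Mul(-1, 93)) = Add(-43051, -93) = -43144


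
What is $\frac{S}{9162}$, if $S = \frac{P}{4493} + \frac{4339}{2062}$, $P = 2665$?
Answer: $\frac{8330119}{28293984564} \approx 0.00029441$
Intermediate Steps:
$S = \frac{24990357}{9264566}$ ($S = \frac{2665}{4493} + \frac{4339}{2062} = \frac{24990357}{9264566} \approx 2.6974$)
$\frac{S}{9162} = \frac{24990357}{9264566 \cdot 9162} = \frac{24990357}{9264566} \cdot \frac{1}{9162} = \frac{8330119}{28293984564}$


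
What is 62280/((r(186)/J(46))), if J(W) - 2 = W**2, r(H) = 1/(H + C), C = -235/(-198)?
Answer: 271608041640/11 ≈ 2.4692e+10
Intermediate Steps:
C = 235/198 (C = -235*(-1/198) = 235/198 ≈ 1.1869)
r(H) = 1/(235/198 + H) (r(H) = 1/(H + 235/198) = 1/(235/198 + H))
J(W) = 2 + W**2
62280/((r(186)/J(46))) = 62280/(((198/(235 + 198*186))/(2 + 46**2))) = 62280/(((198/(235 + 36828))/(2 + 2116))) = 62280/(((198/37063)/2118)) = 62280/(((198*(1/37063))*(1/2118))) = 62280/(((198/37063)*(1/2118))) = 62280/(33/13083239) = 62280*(13083239/33) = 271608041640/11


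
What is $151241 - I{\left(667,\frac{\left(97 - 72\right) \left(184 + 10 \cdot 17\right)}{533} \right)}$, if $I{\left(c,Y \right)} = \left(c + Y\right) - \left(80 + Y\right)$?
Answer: $150654$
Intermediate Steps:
$I{\left(c,Y \right)} = -80 + c$ ($I{\left(c,Y \right)} = \left(Y + c\right) - \left(80 + Y\right) = -80 + c$)
$151241 - I{\left(667,\frac{\left(97 - 72\right) \left(184 + 10 \cdot 17\right)}{533} \right)} = 151241 - \left(-80 + 667\right) = 151241 - 587 = 150654$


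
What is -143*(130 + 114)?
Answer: -34892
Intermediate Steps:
-143*(130 + 114) = -143*244 = -34892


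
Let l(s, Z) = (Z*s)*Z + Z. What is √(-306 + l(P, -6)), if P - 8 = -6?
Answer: 4*I*√15 ≈ 15.492*I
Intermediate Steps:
P = 2 (P = 8 - 6 = 2)
l(s, Z) = Z + s*Z² (l(s, Z) = s*Z² + Z = Z + s*Z²)
√(-306 + l(P, -6)) = √(-306 - 6*(1 - 6*2)) = √(-306 - 6*(1 - 12)) = √(-306 - 6*(-11)) = √(-306 + 66) = √(-240) = 4*I*√15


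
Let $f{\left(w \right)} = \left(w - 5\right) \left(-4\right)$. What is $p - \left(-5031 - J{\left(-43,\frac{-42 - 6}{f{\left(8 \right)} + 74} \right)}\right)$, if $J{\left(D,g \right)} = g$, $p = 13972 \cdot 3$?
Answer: $\frac{1455333}{31} \approx 46946.0$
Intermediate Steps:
$f{\left(w \right)} = 20 - 4 w$ ($f{\left(w \right)} = \left(-5 + w\right) \left(-4\right) = 20 - 4 w$)
$p = 41916$
$p - \left(-5031 - J{\left(-43,\frac{-42 - 6}{f{\left(8 \right)} + 74} \right)}\right) = 41916 - \left(-5031 - \frac{-42 - 6}{\left(20 - 32\right) + 74}\right) = 41916 - \left(-5031 - - \frac{48}{\left(20 - 32\right) + 74}\right) = 41916 - \left(-5031 - - \frac{48}{-12 + 74}\right) = 41916 - \left(-5031 - - \frac{48}{62}\right) = 41916 - \left(-5031 - \left(-48\right) \frac{1}{62}\right) = 41916 - \left(-5031 - - \frac{24}{31}\right) = 41916 - \left(-5031 + \frac{24}{31}\right) = 41916 - - \frac{155937}{31} = 41916 + \frac{155937}{31} = \frac{1455333}{31}$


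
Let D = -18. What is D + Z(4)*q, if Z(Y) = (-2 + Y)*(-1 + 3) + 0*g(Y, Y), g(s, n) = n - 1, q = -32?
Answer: -146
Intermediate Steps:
g(s, n) = -1 + n
Z(Y) = -4 + 2*Y (Z(Y) = (-2 + Y)*(-1 + 3) + 0*(-1 + Y) = (-2 + Y)*2 + 0 = (-4 + 2*Y) + 0 = -4 + 2*Y)
D + Z(4)*q = -18 + (-4 + 2*4)*(-32) = -18 + (-4 + 8)*(-32) = -18 + 4*(-32) = -18 - 128 = -146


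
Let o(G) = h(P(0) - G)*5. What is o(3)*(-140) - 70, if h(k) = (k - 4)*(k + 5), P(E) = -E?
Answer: 9730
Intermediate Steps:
h(k) = (-4 + k)*(5 + k)
o(G) = -100 - 5*G + 5*G**2 (o(G) = (-20 + (-1*0 - G) + (-1*0 - G)**2)*5 = (-20 + (0 - G) + (0 - G)**2)*5 = (-20 - G + (-G)**2)*5 = (-20 - G + G**2)*5 = (-20 + G**2 - G)*5 = -100 - 5*G + 5*G**2)
o(3)*(-140) - 70 = (-100 - 5*3 + 5*3**2)*(-140) - 70 = (-100 - 15 + 5*9)*(-140) - 70 = (-100 - 15 + 45)*(-140) - 70 = -70*(-140) - 70 = 9800 - 70 = 9730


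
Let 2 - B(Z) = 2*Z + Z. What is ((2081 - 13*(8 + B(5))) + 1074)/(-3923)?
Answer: -3220/3923 ≈ -0.82080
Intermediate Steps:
B(Z) = 2 - 3*Z (B(Z) = 2 - (2*Z + Z) = 2 - 3*Z)
((2081 - 13*(8 + B(5))) + 1074)/(-3923) = ((2081 - 13*(8 + (2 - 3*5))) + 1074)/(-3923) = ((2081 - 13*(8 + (2 - 15))) + 1074)*(-1/3923) = ((2081 - 13*(8 - 13)) + 1074)*(-1/3923) = ((2081 - 13*(-5)) + 1074)*(-1/3923) = ((2081 + 65) + 1074)*(-1/3923) = (2146 + 1074)*(-1/3923) = 3220*(-1/3923) = -3220/3923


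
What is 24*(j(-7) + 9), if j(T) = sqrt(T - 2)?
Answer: 216 + 72*I ≈ 216.0 + 72.0*I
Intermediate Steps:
j(T) = sqrt(-2 + T)
24*(j(-7) + 9) = 24*(sqrt(-2 - 7) + 9) = 24*(sqrt(-9) + 9) = 24*(3*I + 9) = 24*(9 + 3*I) = 216 + 72*I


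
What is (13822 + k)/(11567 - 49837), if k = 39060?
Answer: -26441/19135 ≈ -1.3818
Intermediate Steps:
(13822 + k)/(11567 - 49837) = (13822 + 39060)/(11567 - 49837) = 52882/(-38270) = 52882*(-1/38270) = -26441/19135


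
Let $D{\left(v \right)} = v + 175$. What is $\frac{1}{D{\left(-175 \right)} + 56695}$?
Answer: $\frac{1}{56695} \approx 1.7638 \cdot 10^{-5}$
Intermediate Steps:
$D{\left(v \right)} = 175 + v$
$\frac{1}{D{\left(-175 \right)} + 56695} = \frac{1}{\left(175 - 175\right) + 56695} = \frac{1}{0 + 56695} = \frac{1}{56695}$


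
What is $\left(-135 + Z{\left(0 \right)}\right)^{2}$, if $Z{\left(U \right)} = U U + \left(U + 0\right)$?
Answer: $18225$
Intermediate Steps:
$Z{\left(U \right)} = U + U^{2}$ ($Z{\left(U \right)} = U^{2} + U = U + U^{2}$)
$\left(-135 + Z{\left(0 \right)}\right)^{2} = \left(-135 + 0 \left(1 + 0\right)\right)^{2} = \left(-135 + 0 \cdot 1\right)^{2} = \left(-135 + 0\right)^{2} = \left(-135\right)^{2} = 18225$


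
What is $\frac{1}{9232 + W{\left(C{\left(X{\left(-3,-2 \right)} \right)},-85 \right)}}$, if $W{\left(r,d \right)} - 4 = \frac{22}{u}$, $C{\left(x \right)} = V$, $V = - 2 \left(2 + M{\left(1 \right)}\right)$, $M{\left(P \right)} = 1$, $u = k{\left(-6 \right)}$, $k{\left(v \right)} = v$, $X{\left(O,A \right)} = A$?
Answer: $\frac{3}{27697} \approx 0.00010832$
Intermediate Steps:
$u = -6$
$V = -6$ ($V = - 2 \left(2 + 1\right) = \left(-2\right) 3 = -6$)
$C{\left(x \right)} = -6$
$W{\left(r,d \right)} = \frac{1}{3}$ ($W{\left(r,d \right)} = 4 + \frac{22}{-6} = 4 + 22 \left(- \frac{1}{6}\right) = 4 - \frac{11}{3} = \frac{1}{3}$)
$\frac{1}{9232 + W{\left(C{\left(X{\left(-3,-2 \right)} \right)},-85 \right)}} = \frac{1}{9232 + \frac{1}{3}} = \frac{1}{\frac{27697}{3}} = \frac{3}{27697}$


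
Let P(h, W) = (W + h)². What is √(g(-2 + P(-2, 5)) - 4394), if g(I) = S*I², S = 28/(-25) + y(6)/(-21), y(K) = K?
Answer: 2*I*√27893/5 ≈ 66.805*I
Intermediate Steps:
S = -246/175 (S = 28/(-25) + 6/(-21) = 28*(-1/25) + 6*(-1/21) = -28/25 - 2/7 = -246/175 ≈ -1.4057)
g(I) = -246*I²/175
√(g(-2 + P(-2, 5)) - 4394) = √(-246*(-2 + (5 - 2)²)²/175 - 4394) = √(-246*(-2 + 3²)²/175 - 4394) = √(-246*(-2 + 9)²/175 - 4394) = √(-246/175*7² - 4394) = √(-246/175*49 - 4394) = √(-1722/25 - 4394) = √(-111572/25) = 2*I*√27893/5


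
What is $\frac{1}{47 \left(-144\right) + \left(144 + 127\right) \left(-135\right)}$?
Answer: $- \frac{1}{43353} \approx -2.3066 \cdot 10^{-5}$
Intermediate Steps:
$\frac{1}{47 \left(-144\right) + \left(144 + 127\right) \left(-135\right)} = \frac{1}{-6768 + 271 \left(-135\right)} = \frac{1}{-6768 - 36585} = \frac{1}{-43353} = - \frac{1}{43353}$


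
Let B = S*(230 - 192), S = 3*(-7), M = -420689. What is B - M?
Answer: 419891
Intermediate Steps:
S = -21
B = -798 (B = -21*(230 - 192) = -21*38 = -798)
B - M = -798 - 1*(-420689) = -798 + 420689 = 419891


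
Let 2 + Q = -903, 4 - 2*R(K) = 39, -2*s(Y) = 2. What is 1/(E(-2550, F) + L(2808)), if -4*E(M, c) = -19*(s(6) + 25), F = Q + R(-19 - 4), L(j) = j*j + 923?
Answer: 1/7885901 ≈ 1.2681e-7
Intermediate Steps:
s(Y) = -1 (s(Y) = -½*2 = -1)
L(j) = 923 + j² (L(j) = j² + 923 = 923 + j²)
R(K) = -35/2 (R(K) = 2 - ½*39 = 2 - 39/2 = -35/2)
Q = -905 (Q = -2 - 903 = -905)
F = -1845/2 (F = -905 - 35/2 = -1845/2 ≈ -922.50)
E(M, c) = 114 (E(M, c) = -(-19)*(-1 + 25)/4 = -(-19)*24/4 = -¼*(-456) = 114)
1/(E(-2550, F) + L(2808)) = 1/(114 + (923 + 2808²)) = 1/(114 + (923 + 7884864)) = 1/(114 + 7885787) = 1/7885901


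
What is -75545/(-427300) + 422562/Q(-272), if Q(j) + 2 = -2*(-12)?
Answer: 18056240459/940060 ≈ 19208.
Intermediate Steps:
Q(j) = 22 (Q(j) = -2 - 2*(-12) = -2 + 24 = 22)
-75545/(-427300) + 422562/Q(-272) = -75545/(-427300) + 422562/22 = -75545*(-1/427300) + 422562*(1/22) = 15109/85460 + 211281/11 = 18056240459/940060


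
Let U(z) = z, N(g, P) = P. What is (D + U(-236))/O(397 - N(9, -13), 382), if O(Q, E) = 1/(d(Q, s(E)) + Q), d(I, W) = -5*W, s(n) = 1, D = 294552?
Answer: 119197980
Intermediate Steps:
O(Q, E) = 1/(-5 + Q) (O(Q, E) = 1/(-5*1 + Q) = 1/(-5 + Q))
(D + U(-236))/O(397 - N(9, -13), 382) = (294552 - 236)/(1/(-5 + (397 - 1*(-13)))) = 294316/(1/(-5 + (397 + 13))) = 294316/(1/(-5 + 410)) = 294316/(1/405) = 294316*405 = 119197980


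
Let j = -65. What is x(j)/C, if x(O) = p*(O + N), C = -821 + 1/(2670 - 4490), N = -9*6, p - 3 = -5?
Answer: -433160/1494221 ≈ -0.28989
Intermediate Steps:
p = -2 (p = 3 - 5 = -2)
N = -54
C = -1494221/1820 (C = -821 + 1/(-1820) = -821 - 1/1820 = -1494221/1820 ≈ -821.00)
x(O) = 108 - 2*O (x(O) = -2*(O - 54) = -2*(-54 + O) = 108 - 2*O)
x(j)/C = (108 - 2*(-65))/(-1494221/1820) = (108 + 130)*(-1820/1494221) = 238*(-1820/1494221) = -433160/1494221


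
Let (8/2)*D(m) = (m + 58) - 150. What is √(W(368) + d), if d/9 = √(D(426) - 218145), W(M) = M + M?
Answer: √(2944 + 18*I*√872246)/2 ≈ 50.013 + 42.016*I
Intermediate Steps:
D(m) = -23 + m/4 (D(m) = ((m + 58) - 150)/4 = ((58 + m) - 150)/4 = (-92 + m)/4 = -23 + m/4)
W(M) = 2*M
d = 9*I*√872246/2 (d = 9*√((-23 + (¼)*426) - 218145) = 9*√((-23 + 213/2) - 218145) = 9*√(167/2 - 218145) = 9*√(-436123/2) = 9*(I*√872246/2) = 9*I*√872246/2 ≈ 4202.7*I)
√(W(368) + d) = √(2*368 + 9*I*√872246/2) = √(736 + 9*I*√872246/2)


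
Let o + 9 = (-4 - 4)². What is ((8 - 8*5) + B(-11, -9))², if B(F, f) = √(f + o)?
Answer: (32 - √46)² ≈ 635.93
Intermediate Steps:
o = 55 (o = -9 + (-4 - 4)² = -9 + (-8)² = -9 + 64 = 55)
B(F, f) = √(55 + f) (B(F, f) = √(f + 55) = √(55 + f))
((8 - 8*5) + B(-11, -9))² = ((8 - 8*5) + √(55 - 9))² = ((8 - 40) + √46)² = (-32 + √46)²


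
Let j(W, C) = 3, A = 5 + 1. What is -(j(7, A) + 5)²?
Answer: -64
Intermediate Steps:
A = 6
-(j(7, A) + 5)² = -(3 + 5)² = -1*8² = -1*64 = -64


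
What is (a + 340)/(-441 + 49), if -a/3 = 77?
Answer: -109/392 ≈ -0.27806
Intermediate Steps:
a = -231 (a = -3*77 = -231)
(a + 340)/(-441 + 49) = (-231 + 340)/(-441 + 49) = 109/(-392) = 109*(-1/392) = -109/392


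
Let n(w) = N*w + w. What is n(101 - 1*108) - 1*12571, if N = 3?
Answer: -12599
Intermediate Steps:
n(w) = 4*w (n(w) = 3*w + w = 4*w)
n(101 - 1*108) - 1*12571 = 4*(101 - 1*108) - 1*12571 = 4*(101 - 108) - 12571 = 4*(-7) - 12571 = -28 - 12571 = -12599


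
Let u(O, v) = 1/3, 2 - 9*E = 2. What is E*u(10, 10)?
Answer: 0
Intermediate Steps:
E = 0 (E = 2/9 - 1/9*2 = 2/9 - 2/9 = 0)
u(O, v) = 1/3
E*u(10, 10) = 0*(1/3) = 0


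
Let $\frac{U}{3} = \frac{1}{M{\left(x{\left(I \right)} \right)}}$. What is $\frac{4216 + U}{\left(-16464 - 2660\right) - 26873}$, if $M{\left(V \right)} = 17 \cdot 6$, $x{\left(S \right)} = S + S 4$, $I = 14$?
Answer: $- \frac{143345}{1563898} \approx -0.091659$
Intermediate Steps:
$x{\left(S \right)} = 5 S$ ($x{\left(S \right)} = S + 4 S = 5 S$)
$M{\left(V \right)} = 102$
$U = \frac{1}{34}$ ($U = \frac{3}{102} = 3 \cdot \frac{1}{102} = \frac{1}{34} \approx 0.029412$)
$\frac{4216 + U}{\left(-16464 - 2660\right) - 26873} = \frac{4216 + \frac{1}{34}}{\left(-16464 - 2660\right) - 26873} = \frac{143345}{34 \left(-19124 - 26873\right)} = \frac{143345}{34 \left(-45997\right)} = \frac{143345}{34} \left(- \frac{1}{45997}\right) = - \frac{143345}{1563898}$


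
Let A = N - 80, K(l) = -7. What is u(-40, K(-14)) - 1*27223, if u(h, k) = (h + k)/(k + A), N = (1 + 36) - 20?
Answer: -1905563/70 ≈ -27222.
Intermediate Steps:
N = 17 (N = 37 - 20 = 17)
A = -63 (A = 17 - 80 = -63)
u(h, k) = (h + k)/(-63 + k) (u(h, k) = (h + k)/(k - 63) = (h + k)/(-63 + k))
u(-40, K(-14)) - 1*27223 = (-40 - 7)/(-63 - 7) - 1*27223 = -47/(-70) - 27223 = -1/70*(-47) - 27223 = 47/70 - 27223 = -1905563/70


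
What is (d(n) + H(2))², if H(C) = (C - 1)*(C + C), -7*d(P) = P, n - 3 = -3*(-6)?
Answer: 1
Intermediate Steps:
n = 21 (n = 3 - 3*(-6) = 3 + 18 = 21)
d(P) = -P/7
H(C) = 2*C*(-1 + C) (H(C) = (-1 + C)*(2*C) = 2*C*(-1 + C))
(d(n) + H(2))² = (-⅐*21 + 2*2*(-1 + 2))² = (-3 + 2*2*1)² = (-3 + 4)² = 1² = 1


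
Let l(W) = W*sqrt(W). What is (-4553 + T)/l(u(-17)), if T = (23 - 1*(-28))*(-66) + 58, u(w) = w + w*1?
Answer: -7861*I*sqrt(34)/1156 ≈ -39.651*I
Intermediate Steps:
u(w) = 2*w (u(w) = w + w = 2*w)
l(W) = W**(3/2)
T = -3308 (T = (23 + 28)*(-66) + 58 = 51*(-66) + 58 = -3366 + 58 = -3308)
(-4553 + T)/l(u(-17)) = (-4553 - 3308)/((2*(-17))**(3/2)) = -7861*I*sqrt(34)/1156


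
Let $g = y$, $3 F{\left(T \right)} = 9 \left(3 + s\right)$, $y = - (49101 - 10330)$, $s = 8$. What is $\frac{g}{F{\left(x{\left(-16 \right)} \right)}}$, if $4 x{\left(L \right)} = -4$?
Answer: $- \frac{38771}{33} \approx -1174.9$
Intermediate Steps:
$x{\left(L \right)} = -1$ ($x{\left(L \right)} = \frac{1}{4} \left(-4\right) = -1$)
$y = -38771$ ($y = \left(-1\right) 38771 = -38771$)
$F{\left(T \right)} = 33$ ($F{\left(T \right)} = \frac{9 \left(3 + 8\right)}{3} = \frac{9 \cdot 11}{3} = \frac{1}{3} \cdot 99 = 33$)
$g = -38771$
$\frac{g}{F{\left(x{\left(-16 \right)} \right)}} = - \frac{38771}{33}$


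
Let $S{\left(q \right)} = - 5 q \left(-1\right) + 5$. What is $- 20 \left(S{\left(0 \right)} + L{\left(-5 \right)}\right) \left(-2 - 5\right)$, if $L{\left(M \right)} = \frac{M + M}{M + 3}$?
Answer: $1400$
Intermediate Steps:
$S{\left(q \right)} = 5 + 5 q$ ($S{\left(q \right)} = 5 q + 5 = 5 + 5 q$)
$L{\left(M \right)} = \frac{2 M}{3 + M}$
$- 20 \left(S{\left(0 \right)} + L{\left(-5 \right)}\right) \left(-2 - 5\right) = - 20 \left(\left(5 + 5 \cdot 0\right) + 2 \left(-5\right) \frac{1}{3 - 5}\right) \left(-2 - 5\right) = - 20 \left(\left(5 + 0\right) + 2 \left(-5\right) \frac{1}{-2}\right) \left(-7\right) = - 20 \left(5 + 2 \left(-5\right) \left(- \frac{1}{2}\right)\right) \left(-7\right) = - 20 \left(5 + 5\right) \left(-7\right) = - 20 \cdot 10 \left(-7\right) = \left(-20\right) \left(-70\right) = 1400$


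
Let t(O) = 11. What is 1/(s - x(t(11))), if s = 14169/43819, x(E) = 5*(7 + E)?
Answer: -43819/3929541 ≈ -0.011151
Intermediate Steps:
x(E) = 35 + 5*E
s = 14169/43819 (s = 14169*(1/43819) = 14169/43819 ≈ 0.32335)
1/(s - x(t(11))) = 1/(14169/43819 - (35 + 5*11)) = 1/(14169/43819 - (35 + 55)) = 1/(14169/43819 - 1*90) = 1/(14169/43819 - 90) = 1/(-3929541/43819) = -43819/3929541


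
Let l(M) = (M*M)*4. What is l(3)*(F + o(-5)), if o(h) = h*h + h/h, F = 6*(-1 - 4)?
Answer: -144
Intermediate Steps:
l(M) = 4*M² (l(M) = M²*4 = 4*M²)
F = -30 (F = 6*(-5) = -30)
o(h) = 1 + h² (o(h) = h² + 1 = 1 + h²)
l(3)*(F + o(-5)) = (4*3²)*(-30 + (1 + (-5)²)) = (4*9)*(-30 + (1 + 25)) = 36*(-30 + 26) = 36*(-4) = -144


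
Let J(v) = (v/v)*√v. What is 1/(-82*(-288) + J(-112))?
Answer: 1476/34857223 - I*√7/139428892 ≈ 4.2344e-5 - 1.8976e-8*I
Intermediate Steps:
J(v) = √v (J(v) = 1*√v = √v)
1/(-82*(-288) + J(-112)) = 1/(-82*(-288) + √(-112)) = 1/(23616 + 4*I*√7)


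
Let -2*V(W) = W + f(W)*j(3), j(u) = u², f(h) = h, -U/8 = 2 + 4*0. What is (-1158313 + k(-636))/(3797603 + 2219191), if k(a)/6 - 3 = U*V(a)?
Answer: -1463575/6016794 ≈ -0.24325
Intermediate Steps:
U = -16 (U = -8*(2 + 4*0) = -8*(2 + 0) = -8*2 = -16)
V(W) = -5*W (V(W) = -(W + W*3²)/2 = -(W + W*9)/2 = -(W + 9*W)/2 = -5*W)
k(a) = 18 + 480*a (k(a) = 18 + 6*(-(-80)*a) = 18 + 6*(80*a) = 18 + 480*a)
(-1158313 + k(-636))/(3797603 + 2219191) = (-1158313 + (18 + 480*(-636)))/(3797603 + 2219191) = (-1158313 + (18 - 305280))/6016794 = (-1158313 - 305262)*(1/6016794) = -1463575*1/6016794 = -1463575/6016794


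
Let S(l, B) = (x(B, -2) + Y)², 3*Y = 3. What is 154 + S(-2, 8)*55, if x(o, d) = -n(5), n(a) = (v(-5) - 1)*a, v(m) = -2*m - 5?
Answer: 20009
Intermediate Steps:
v(m) = -5 - 2*m
n(a) = 4*a (n(a) = ((-5 - 2*(-5)) - 1)*a = ((-5 + 10) - 1)*a = (5 - 1)*a = 4*a)
x(o, d) = -20 (x(o, d) = -4*5 = -1*20 = -20)
Y = 1 (Y = (⅓)*3 = 1)
S(l, B) = 361 (S(l, B) = (-20 + 1)² = (-19)² = 361)
154 + S(-2, 8)*55 = 154 + 361*55 = 154 + 19855 = 20009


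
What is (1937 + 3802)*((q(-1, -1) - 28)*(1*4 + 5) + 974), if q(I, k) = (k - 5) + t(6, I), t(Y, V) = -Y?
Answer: 3523746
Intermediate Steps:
q(I, k) = -11 + k (q(I, k) = (k - 5) - 1*6 = (-5 + k) - 6 = -11 + k)
(1937 + 3802)*((q(-1, -1) - 28)*(1*4 + 5) + 974) = (1937 + 3802)*(((-11 - 1) - 28)*(1*4 + 5) + 974) = 5739*((-12 - 28)*(4 + 5) + 974) = 5739*(-40*9 + 974) = 5739*(-360 + 974) = 5739*614 = 3523746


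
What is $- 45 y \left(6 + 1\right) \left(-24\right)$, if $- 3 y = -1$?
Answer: $2520$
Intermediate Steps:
$y = \frac{1}{3}$ ($y = \left(- \frac{1}{3}\right) \left(-1\right) = \frac{1}{3} \approx 0.33333$)
$- 45 y \left(6 + 1\right) \left(-24\right) = - 45 \frac{6 + 1}{3} \left(-24\right) = - 45 \cdot \frac{1}{3} \cdot 7 \left(-24\right) = \left(-45\right) \frac{7}{3} \left(-24\right) = \left(-105\right) \left(-24\right) = 2520$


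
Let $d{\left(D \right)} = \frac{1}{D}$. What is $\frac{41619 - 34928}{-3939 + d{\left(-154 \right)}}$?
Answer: $- \frac{1030414}{606607} \approx -1.6987$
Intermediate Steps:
$\frac{41619 - 34928}{-3939 + d{\left(-154 \right)}} = \frac{41619 - 34928}{-3939 + \frac{1}{-154}} = \frac{6691}{-3939 - \frac{1}{154}} = \frac{6691}{- \frac{606607}{154}} = 6691 \left(- \frac{154}{606607}\right) = - \frac{1030414}{606607}$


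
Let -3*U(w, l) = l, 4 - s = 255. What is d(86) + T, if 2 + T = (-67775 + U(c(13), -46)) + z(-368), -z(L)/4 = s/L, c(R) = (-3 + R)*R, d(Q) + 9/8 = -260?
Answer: -37550087/552 ≈ -68026.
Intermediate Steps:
d(Q) = -2089/8 (d(Q) = -9/8 - 260 = -2089/8)
c(R) = R*(-3 + R)
s = -251 (s = 4 - 1*255 = 4 - 255 = -251)
U(w, l) = -l/3
z(L) = 1004/L (z(L) = -(-1004)/L = 1004/L)
T = -18702973/276 (T = -2 + ((-67775 - ⅓*(-46)) + 1004/(-368)) = -2 + ((-67775 + 46/3) + 1004*(-1/368)) = -2 + (-203279/3 - 251/92) = -2 - 18702421/276 = -18702973/276 ≈ -67764.)
d(86) + T = -2089/8 - 18702973/276 = -37550087/552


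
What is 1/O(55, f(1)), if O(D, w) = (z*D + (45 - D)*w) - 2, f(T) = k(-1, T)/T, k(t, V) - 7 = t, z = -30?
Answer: -1/1712 ≈ -0.00058411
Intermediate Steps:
k(t, V) = 7 + t
f(T) = 6/T (f(T) = (7 - 1)/T = 6/T)
O(D, w) = -2 - 30*D + w*(45 - D) (O(D, w) = (-30*D + (45 - D)*w) - 2 = (-30*D + w*(45 - D)) - 2 = -2 - 30*D + w*(45 - D))
1/O(55, f(1)) = 1/(-2 - 30*55 + 45*(6/1) - 1*55*6/1) = 1/(-2 - 1650 + 45*(6*1) - 1*55*6*1) = 1/(-2 - 1650 + 45*6 - 1*55*6) = 1/(-2 - 1650 + 270 - 330) = 1/(-1712) = -1/1712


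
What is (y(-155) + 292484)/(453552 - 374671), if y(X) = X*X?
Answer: 316509/78881 ≈ 4.0125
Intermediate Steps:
y(X) = X²
(y(-155) + 292484)/(453552 - 374671) = ((-155)² + 292484)/(453552 - 374671) = (24025 + 292484)/78881 = 316509*(1/78881) = 316509/78881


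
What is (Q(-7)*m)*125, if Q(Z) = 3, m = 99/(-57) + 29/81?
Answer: -265250/513 ≈ -517.06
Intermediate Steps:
m = -2122/1539 (m = 99*(-1/57) + 29*(1/81) = -33/19 + 29/81 = -2122/1539 ≈ -1.3788)
(Q(-7)*m)*125 = (3*(-2122/1539))*125 = -2122/513*125 = -265250/513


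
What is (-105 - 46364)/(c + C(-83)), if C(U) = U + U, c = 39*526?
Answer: -46469/20348 ≈ -2.2837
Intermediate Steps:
c = 20514
C(U) = 2*U
(-105 - 46364)/(c + C(-83)) = (-105 - 46364)/(20514 + 2*(-83)) = -46469/(20514 - 166) = -46469/20348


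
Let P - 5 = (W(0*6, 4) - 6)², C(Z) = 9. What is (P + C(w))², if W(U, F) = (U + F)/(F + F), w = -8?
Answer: 31329/16 ≈ 1958.1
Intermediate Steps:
W(U, F) = (F + U)/(2*F) (W(U, F) = (F + U)/((2*F)) = (F + U)*(1/(2*F)) = (F + U)/(2*F))
P = 141/4 (P = 5 + ((½)*(4 + 0*6)/4 - 6)² = 5 + ((½)*(¼)*(4 + 0) - 6)² = 5 + ((½)*(¼)*4 - 6)² = 5 + (½ - 6)² = 5 + (-11/2)² = 5 + 121/4 = 141/4 ≈ 35.250)
(P + C(w))² = (141/4 + 9)² = (177/4)² = 31329/16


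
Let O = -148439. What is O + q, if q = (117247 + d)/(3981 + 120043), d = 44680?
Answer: -18409836609/124024 ≈ -1.4844e+5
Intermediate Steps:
q = 161927/124024 (q = (117247 + 44680)/(3981 + 120043) = 161927/124024 ≈ 1.3056)
O + q = -148439 + 161927/124024 = -18409836609/124024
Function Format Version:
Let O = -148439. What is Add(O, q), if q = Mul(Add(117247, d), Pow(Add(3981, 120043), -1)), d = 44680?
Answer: Rational(-18409836609, 124024) ≈ -1.4844e+5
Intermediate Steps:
q = Rational(161927, 124024) (q = Mul(Add(117247, 44680), Pow(Add(3981, 120043), -1)) = Mul(161927, Pow(124024, -1)) = Mul(161927, Rational(1, 124024)) = Rational(161927, 124024) ≈ 1.3056)
Add(O, q) = Add(-148439, Rational(161927, 124024)) = Rational(-18409836609, 124024)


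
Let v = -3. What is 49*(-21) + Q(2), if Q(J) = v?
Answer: -1032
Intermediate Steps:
Q(J) = -3
49*(-21) + Q(2) = 49*(-21) - 3 = -1029 - 3 = -1032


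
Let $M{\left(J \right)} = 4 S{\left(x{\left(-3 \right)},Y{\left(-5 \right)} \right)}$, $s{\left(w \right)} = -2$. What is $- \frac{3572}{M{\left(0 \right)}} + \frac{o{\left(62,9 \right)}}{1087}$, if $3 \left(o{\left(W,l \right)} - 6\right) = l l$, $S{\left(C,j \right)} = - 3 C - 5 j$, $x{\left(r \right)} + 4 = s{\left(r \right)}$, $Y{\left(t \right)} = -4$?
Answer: $- \frac{51023}{2174} \approx -23.47$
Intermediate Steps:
$x{\left(r \right)} = -6$ ($x{\left(r \right)} = -4 - 2 = -6$)
$S{\left(C,j \right)} = - 5 j - 3 C$
$M{\left(J \right)} = 152$ ($M{\left(J \right)} = 4 \left(\left(-5\right) \left(-4\right) - -18\right) = 4 \left(20 + 18\right) = 4 \cdot 38 = 152$)
$o{\left(W,l \right)} = 6 + \frac{l^{2}}{3}$ ($o{\left(W,l \right)} = 6 + \frac{l l}{3} = 6 + \frac{l^{2}}{3}$)
$- \frac{3572}{M{\left(0 \right)}} + \frac{o{\left(62,9 \right)}}{1087} = - \frac{3572}{152} + \frac{6 + \frac{9^{2}}{3}}{1087} = \left(-3572\right) \frac{1}{152} + \left(6 + \frac{1}{3} \cdot 81\right) \frac{1}{1087} = - \frac{47}{2} + \left(6 + 27\right) \frac{1}{1087} = - \frac{47}{2} + 33 \cdot \frac{1}{1087} = - \frac{47}{2} + \frac{33}{1087} = - \frac{51023}{2174}$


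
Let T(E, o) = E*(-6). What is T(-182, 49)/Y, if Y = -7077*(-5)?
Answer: 52/1685 ≈ 0.030861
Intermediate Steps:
T(E, o) = -6*E
Y = 35385
T(-182, 49)/Y = -6*(-182)/35385 = 1092*(1/35385) = 52/1685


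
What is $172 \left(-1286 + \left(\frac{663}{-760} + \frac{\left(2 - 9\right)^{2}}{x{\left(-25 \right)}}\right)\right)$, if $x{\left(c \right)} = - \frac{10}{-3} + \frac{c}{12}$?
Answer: $- \frac{40773933}{190} \approx -2.146 \cdot 10^{5}$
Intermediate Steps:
$x{\left(c \right)} = \frac{10}{3} + \frac{c}{12}$ ($x{\left(c \right)} = \left(-10\right) \left(- \frac{1}{3}\right) + c \frac{1}{12} = \frac{10}{3} + \frac{c}{12}$)
$172 \left(-1286 + \left(\frac{663}{-760} + \frac{\left(2 - 9\right)^{2}}{x{\left(-25 \right)}}\right)\right) = 172 \left(-1286 + \left(\frac{663}{-760} + \frac{\left(2 - 9\right)^{2}}{\frac{10}{3} + \frac{1}{12} \left(-25\right)}\right)\right) = 172 \left(-1286 + \left(663 \left(- \frac{1}{760}\right) + \frac{\left(-7\right)^{2}}{\frac{10}{3} - \frac{25}{12}}\right)\right) = 172 \left(-1286 - \left(\frac{663}{760} - \frac{49}{\frac{5}{4}}\right)\right) = 172 \left(-1286 + \left(- \frac{663}{760} + 49 \cdot \frac{4}{5}\right)\right) = 172 \left(-1286 + \left(- \frac{663}{760} + \frac{196}{5}\right)\right) = 172 \left(-1286 + \frac{29129}{760}\right) = 172 \left(- \frac{948231}{760}\right) = - \frac{40773933}{190}$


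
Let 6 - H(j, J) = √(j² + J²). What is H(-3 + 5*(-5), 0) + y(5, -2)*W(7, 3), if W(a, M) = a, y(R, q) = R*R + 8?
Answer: 209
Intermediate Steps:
y(R, q) = 8 + R² (y(R, q) = R² + 8 = 8 + R²)
H(j, J) = 6 - √(J² + j²) (H(j, J) = 6 - √(j² + J²) = 6 - √(J² + j²))
H(-3 + 5*(-5), 0) + y(5, -2)*W(7, 3) = (6 - √(0² + (-3 + 5*(-5))²)) + (8 + 5²)*7 = (6 - √(0 + (-3 - 25)²)) + (8 + 25)*7 = (6 - √(0 + (-28)²)) + 33*7 = (6 - √(0 + 784)) + 231 = (6 - √784) + 231 = (6 - 1*28) + 231 = (6 - 28) + 231 = -22 + 231 = 209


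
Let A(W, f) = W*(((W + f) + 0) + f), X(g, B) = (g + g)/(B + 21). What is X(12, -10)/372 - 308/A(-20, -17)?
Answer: -25717/92070 ≈ -0.27932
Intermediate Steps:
X(g, B) = 2*g/(21 + B) (X(g, B) = (2*g)/(21 + B) = 2*g/(21 + B))
A(W, f) = W*(W + 2*f) (A(W, f) = W*((W + f) + f) = W*(W + 2*f))
X(12, -10)/372 - 308/A(-20, -17) = (2*12/(21 - 10))/372 - 308*(-1/(20*(-20 + 2*(-17)))) = (2*12/11)*(1/372) - 308*(-1/(20*(-20 - 34))) = (2*12*(1/11))*(1/372) - 308/((-20*(-54))) = (24/11)*(1/372) - 308/1080 = 2/341 - 308*1/1080 = 2/341 - 77/270 = -25717/92070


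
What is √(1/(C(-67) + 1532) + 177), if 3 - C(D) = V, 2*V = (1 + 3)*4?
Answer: 2*√103179390/1527 ≈ 13.304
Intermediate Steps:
V = 8 (V = ((1 + 3)*4)/2 = (4*4)/2 = (½)*16 = 8)
C(D) = -5 (C(D) = 3 - 1*8 = 3 - 8 = -5)
√(1/(C(-67) + 1532) + 177) = √(1/(-5 + 1532) + 177) = √(1/1527 + 177) = √(270280/1527) = 2*√103179390/1527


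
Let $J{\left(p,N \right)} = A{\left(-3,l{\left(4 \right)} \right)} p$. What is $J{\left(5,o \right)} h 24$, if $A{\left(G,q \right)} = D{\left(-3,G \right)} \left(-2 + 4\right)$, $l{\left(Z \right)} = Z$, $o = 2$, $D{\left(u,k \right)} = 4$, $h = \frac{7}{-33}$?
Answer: $- \frac{2240}{11} \approx -203.64$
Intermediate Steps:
$h = - \frac{7}{33}$ ($h = 7 \left(- \frac{1}{33}\right) = - \frac{7}{33} \approx -0.21212$)
$A{\left(G,q \right)} = 8$ ($A{\left(G,q \right)} = 4 \left(-2 + 4\right) = 4 \cdot 2 = 8$)
$J{\left(p,N \right)} = 8 p$
$J{\left(5,o \right)} h 24 = 8 \cdot 5 \left(- \frac{7}{33}\right) 24 = 40 \left(- \frac{7}{33}\right) 24 = \left(- \frac{280}{33}\right) 24 = - \frac{2240}{11}$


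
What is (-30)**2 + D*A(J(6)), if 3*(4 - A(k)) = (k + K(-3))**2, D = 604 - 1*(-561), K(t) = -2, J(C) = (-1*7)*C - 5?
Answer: -2780485/3 ≈ -9.2683e+5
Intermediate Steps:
J(C) = -5 - 7*C (J(C) = -7*C - 5 = -5 - 7*C)
D = 1165 (D = 604 + 561 = 1165)
A(k) = 4 - (-2 + k)**2/3 (A(k) = 4 - (k - 2)**2/3 = 4 - (-2 + k)**2/3)
(-30)**2 + D*A(J(6)) = (-30)**2 + 1165*(4 - (-2 + (-5 - 7*6))**2/3) = 900 + 1165*(4 - (-2 + (-5 - 42))**2/3) = 900 + 1165*(4 - (-2 - 47)**2/3) = 900 + 1165*(4 - 1/3*(-49)**2) = 900 + 1165*(4 - 1/3*2401) = 900 + 1165*(4 - 2401/3) = 900 + 1165*(-2389/3) = 900 - 2783185/3 = -2780485/3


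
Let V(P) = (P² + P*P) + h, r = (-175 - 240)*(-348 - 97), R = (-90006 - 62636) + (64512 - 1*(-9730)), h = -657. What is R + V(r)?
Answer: 68209632193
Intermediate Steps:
R = -78400 (R = -152642 + (64512 + 9730) = -152642 + 74242 = -78400)
r = 184675 (r = -415*(-445) = 184675)
V(P) = -657 + 2*P² (V(P) = (P² + P*P) - 657 = (P² + P²) - 657 = 2*P² - 657 = -657 + 2*P²)
R + V(r) = -78400 + (-657 + 2*184675²) = -78400 + (-657 + 2*34104855625) = -78400 + (-657 + 68209711250) = -78400 + 68209710593 = 68209632193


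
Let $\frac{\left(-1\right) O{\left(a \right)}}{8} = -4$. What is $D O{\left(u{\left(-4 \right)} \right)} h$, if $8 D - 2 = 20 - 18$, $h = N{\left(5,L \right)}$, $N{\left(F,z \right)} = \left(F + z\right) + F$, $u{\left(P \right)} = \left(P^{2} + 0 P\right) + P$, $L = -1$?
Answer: $144$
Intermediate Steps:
$u{\left(P \right)} = P + P^{2}$ ($u{\left(P \right)} = \left(P^{2} + 0\right) + P = P^{2} + P = P + P^{2}$)
$O{\left(a \right)} = 32$ ($O{\left(a \right)} = \left(-8\right) \left(-4\right) = 32$)
$N{\left(F,z \right)} = z + 2 F$
$h = 9$ ($h = -1 + 2 \cdot 5 = -1 + 10 = 9$)
$D = \frac{1}{2}$ ($D = \frac{1}{4} + \frac{20 - 18}{8} = \frac{1}{4} + \frac{1}{8} \cdot 2 = \frac{1}{4} + \frac{1}{4} = \frac{1}{2} \approx 0.5$)
$D O{\left(u{\left(-4 \right)} \right)} h = \frac{1}{2} \cdot 32 \cdot 9 = 16 \cdot 9 = 144$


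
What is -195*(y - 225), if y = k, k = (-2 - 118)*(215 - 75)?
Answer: 3319875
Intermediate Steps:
k = -16800 (k = -120*140 = -16800)
y = -16800
-195*(y - 225) = -195*(-16800 - 225) = -195*(-17025) = 3319875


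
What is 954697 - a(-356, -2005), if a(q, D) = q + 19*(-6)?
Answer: 955167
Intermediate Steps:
a(q, D) = -114 + q (a(q, D) = q - 114 = -114 + q)
954697 - a(-356, -2005) = 954697 - (-114 - 356) = 954697 - 1*(-470) = 954697 + 470 = 955167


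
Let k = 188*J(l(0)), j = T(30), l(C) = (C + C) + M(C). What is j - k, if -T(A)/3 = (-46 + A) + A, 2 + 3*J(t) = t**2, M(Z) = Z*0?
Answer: 250/3 ≈ 83.333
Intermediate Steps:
M(Z) = 0
l(C) = 2*C (l(C) = (C + C) + 0 = 2*C + 0 = 2*C)
J(t) = -2/3 + t**2/3
T(A) = 138 - 6*A (T(A) = -3*((-46 + A) + A) = -3*(-46 + 2*A) = 138 - 6*A)
j = -42 (j = 138 - 6*30 = 138 - 180 = -42)
k = -376/3 (k = 188*(-2/3 + (2*0)**2/3) = 188*(-2/3 + (1/3)*0**2) = 188*(-2/3 + (1/3)*0) = 188*(-2/3 + 0) = 188*(-2/3) = -376/3 ≈ -125.33)
j - k = -42 - 1*(-376/3) = -42 + 376/3 = 250/3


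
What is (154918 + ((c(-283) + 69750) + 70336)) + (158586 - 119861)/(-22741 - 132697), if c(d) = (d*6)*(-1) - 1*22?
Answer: 46115307115/155438 ≈ 2.9668e+5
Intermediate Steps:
c(d) = -22 - 6*d (c(d) = (6*d)*(-1) - 22 = -6*d - 22 = -22 - 6*d)
(154918 + ((c(-283) + 69750) + 70336)) + (158586 - 119861)/(-22741 - 132697) = (154918 + (((-22 - 6*(-283)) + 69750) + 70336)) + (158586 - 119861)/(-22741 - 132697) = (154918 + (((-22 + 1698) + 69750) + 70336)) + 38725/(-155438) = (154918 + ((1676 + 69750) + 70336)) + 38725*(-1/155438) = (154918 + (71426 + 70336)) - 38725/155438 = (154918 + 141762) - 38725/155438 = 296680 - 38725/155438 = 46115307115/155438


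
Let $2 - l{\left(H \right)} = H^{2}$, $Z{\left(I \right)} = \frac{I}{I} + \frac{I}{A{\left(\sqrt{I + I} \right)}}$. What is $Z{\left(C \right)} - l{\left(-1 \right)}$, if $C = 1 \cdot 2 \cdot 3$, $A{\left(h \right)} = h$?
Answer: $\sqrt{3} \approx 1.732$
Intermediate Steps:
$C = 6$ ($C = 2 \cdot 3 = 6$)
$Z{\left(I \right)} = 1 + \frac{\sqrt{2} \sqrt{I}}{2}$ ($Z{\left(I \right)} = \frac{I}{I} + \frac{I}{\sqrt{I + I}} = 1 + \frac{I}{\sqrt{2 I}} = 1 + \frac{I}{\sqrt{2} \sqrt{I}} = 1 + I \frac{\sqrt{2}}{2 \sqrt{I}} = 1 + \frac{\sqrt{2} \sqrt{I}}{2}$)
$l{\left(H \right)} = 2 - H^{2}$
$Z{\left(C \right)} - l{\left(-1 \right)} = \left(1 + \frac{\sqrt{2} \sqrt{6}}{2}\right) - \left(2 - \left(-1\right)^{2}\right) = \left(1 + \sqrt{3}\right) - \left(2 - 1\right) = \left(1 + \sqrt{3}\right) - 1 = \sqrt{3}$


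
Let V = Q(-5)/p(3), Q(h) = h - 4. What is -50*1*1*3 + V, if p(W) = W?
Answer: -153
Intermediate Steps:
Q(h) = -4 + h
V = -3 (V = (-4 - 5)/3 = -9*⅓ = -3)
-50*1*1*3 + V = -50*1*1*3 - 3 = -50*3 - 3 = -150 - 3 = -153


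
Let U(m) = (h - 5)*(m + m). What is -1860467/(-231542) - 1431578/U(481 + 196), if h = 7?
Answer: -40804036080/78376967 ≈ -520.61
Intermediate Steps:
U(m) = 4*m (U(m) = (7 - 5)*(m + m) = 2*(2*m) = 4*m)
-1860467/(-231542) - 1431578/U(481 + 196) = -1860467/(-231542) - 1431578*1/(4*(481 + 196)) = -1860467*(-1/231542) - 1431578/(4*677) = 1860467/231542 - 1431578/2708 = 1860467/231542 - 1431578*1/2708 = 1860467/231542 - 715789/1354 = -40804036080/78376967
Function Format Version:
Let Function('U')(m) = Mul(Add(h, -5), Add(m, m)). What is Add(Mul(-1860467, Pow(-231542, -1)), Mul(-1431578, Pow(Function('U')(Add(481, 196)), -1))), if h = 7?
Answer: Rational(-40804036080, 78376967) ≈ -520.61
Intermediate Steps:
Function('U')(m) = Mul(4, m) (Function('U')(m) = Mul(Add(7, -5), Add(m, m)) = Mul(2, Mul(2, m)) = Mul(4, m))
Add(Mul(-1860467, Pow(-231542, -1)), Mul(-1431578, Pow(Function('U')(Add(481, 196)), -1))) = Add(Mul(-1860467, Pow(-231542, -1)), Mul(-1431578, Pow(Mul(4, Add(481, 196)), -1))) = Add(Mul(-1860467, Rational(-1, 231542)), Mul(-1431578, Pow(Mul(4, 677), -1))) = Add(Rational(1860467, 231542), Mul(-1431578, Pow(2708, -1))) = Add(Rational(1860467, 231542), Mul(-1431578, Rational(1, 2708))) = Add(Rational(1860467, 231542), Rational(-715789, 1354)) = Rational(-40804036080, 78376967)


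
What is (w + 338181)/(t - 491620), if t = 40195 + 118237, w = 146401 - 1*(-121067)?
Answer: -605649/333188 ≈ -1.8177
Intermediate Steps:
w = 267468 (w = 146401 + 121067 = 267468)
t = 158432
(w + 338181)/(t - 491620) = (267468 + 338181)/(158432 - 491620) = 605649/(-333188) = 605649*(-1/333188) = -605649/333188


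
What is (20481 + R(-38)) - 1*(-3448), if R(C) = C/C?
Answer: 23930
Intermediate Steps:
R(C) = 1
(20481 + R(-38)) - 1*(-3448) = (20481 + 1) - 1*(-3448) = 20482 + 3448 = 23930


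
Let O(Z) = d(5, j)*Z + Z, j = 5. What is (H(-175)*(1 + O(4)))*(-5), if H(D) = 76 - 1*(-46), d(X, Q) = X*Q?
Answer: -64050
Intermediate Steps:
d(X, Q) = Q*X
H(D) = 122 (H(D) = 76 + 46 = 122)
O(Z) = 26*Z (O(Z) = (5*5)*Z + Z = 25*Z + Z = 26*Z)
(H(-175)*(1 + O(4)))*(-5) = (122*(1 + 26*4))*(-5) = (122*(1 + 104))*(-5) = (122*105)*(-5) = 12810*(-5) = -64050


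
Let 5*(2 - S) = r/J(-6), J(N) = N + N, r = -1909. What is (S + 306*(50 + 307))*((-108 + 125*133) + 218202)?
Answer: 1538050467589/60 ≈ 2.5634e+10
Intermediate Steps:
J(N) = 2*N
S = -1789/60 (S = 2 - (-1909)/(5*(2*(-6))) = 2 - (-1909)/(5*(-12)) = 2 - (-1909)*(-1)/(5*12) = 2 - 1/5*1909/12 = 2 - 1909/60 = -1789/60 ≈ -29.817)
(S + 306*(50 + 307))*((-108 + 125*133) + 218202) = (-1789/60 + 306*(50 + 307))*((-108 + 125*133) + 218202) = (-1789/60 + 306*357)*((-108 + 16625) + 218202) = (-1789/60 + 109242)*(16517 + 218202) = (6552731/60)*234719 = 1538050467589/60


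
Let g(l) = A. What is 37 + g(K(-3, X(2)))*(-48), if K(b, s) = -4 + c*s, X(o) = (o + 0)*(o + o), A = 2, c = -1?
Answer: -59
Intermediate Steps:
X(o) = 2*o² (X(o) = o*(2*o) = 2*o²)
K(b, s) = -4 - s
g(l) = 2
37 + g(K(-3, X(2)))*(-48) = 37 + 2*(-48) = 37 - 96 = -59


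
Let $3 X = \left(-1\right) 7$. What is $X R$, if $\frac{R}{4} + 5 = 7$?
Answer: $- \frac{56}{3} \approx -18.667$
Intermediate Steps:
$R = 8$ ($R = -20 + 4 \cdot 7 = -20 + 28 = 8$)
$X = - \frac{7}{3}$ ($X = \frac{\left(-1\right) 7}{3} = \frac{1}{3} \left(-7\right) = - \frac{7}{3} \approx -2.3333$)
$X R = \left(- \frac{7}{3}\right) 8 = - \frac{56}{3}$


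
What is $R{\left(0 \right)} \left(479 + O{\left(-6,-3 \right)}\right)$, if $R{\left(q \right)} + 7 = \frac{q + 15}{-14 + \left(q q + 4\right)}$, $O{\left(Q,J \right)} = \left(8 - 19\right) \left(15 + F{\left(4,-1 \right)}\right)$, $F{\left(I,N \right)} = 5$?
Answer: $- \frac{4403}{2} \approx -2201.5$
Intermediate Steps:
$O{\left(Q,J \right)} = -220$ ($O{\left(Q,J \right)} = \left(8 - 19\right) \left(15 + 5\right) = \left(-11\right) 20 = -220$)
$R{\left(q \right)} = -7 + \frac{15 + q}{-10 + q^{2}}$ ($R{\left(q \right)} = -7 + \frac{q + 15}{-14 + \left(q q + 4\right)} = -7 + \frac{15 + q}{-14 + \left(q^{2} + 4\right)} = -7 + \frac{15 + q}{-14 + \left(4 + q^{2}\right)} = -7 + \frac{15 + q}{-10 + q^{2}}$)
$R{\left(0 \right)} \left(479 + O{\left(-6,-3 \right)}\right) = \frac{85 + 0 - 7 \cdot 0^{2}}{-10 + 0^{2}} \left(479 - 220\right) = \frac{85 + 0 - 0}{-10 + 0} \cdot 259 = \frac{85 + 0 + 0}{-10} \cdot 259 = \left(- \frac{1}{10}\right) 85 \cdot 259 = \left(- \frac{17}{2}\right) 259 = - \frac{4403}{2}$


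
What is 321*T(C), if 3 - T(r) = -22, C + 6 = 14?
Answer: 8025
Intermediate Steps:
C = 8 (C = -6 + 14 = 8)
T(r) = 25 (T(r) = 3 - 1*(-22) = 3 + 22 = 25)
321*T(C) = 321*25 = 8025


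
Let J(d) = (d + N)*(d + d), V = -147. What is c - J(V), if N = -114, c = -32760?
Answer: -109494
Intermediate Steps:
J(d) = 2*d*(-114 + d) (J(d) = (d - 114)*(d + d) = (-114 + d)*(2*d) = 2*d*(-114 + d))
c - J(V) = -32760 - 2*(-147)*(-114 - 147) = -32760 - 2*(-147)*(-261) = -32760 - 1*76734 = -32760 - 76734 = -109494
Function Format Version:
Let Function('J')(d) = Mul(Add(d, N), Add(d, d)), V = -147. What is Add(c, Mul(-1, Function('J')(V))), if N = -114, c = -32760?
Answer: -109494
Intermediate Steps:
Function('J')(d) = Mul(2, d, Add(-114, d)) (Function('J')(d) = Mul(Add(d, -114), Add(d, d)) = Mul(Add(-114, d), Mul(2, d)) = Mul(2, d, Add(-114, d)))
Add(c, Mul(-1, Function('J')(V))) = Add(-32760, Mul(-1, Mul(2, -147, Add(-114, -147)))) = Add(-32760, Mul(-1, Mul(2, -147, -261))) = Add(-32760, Mul(-1, 76734)) = Add(-32760, -76734) = -109494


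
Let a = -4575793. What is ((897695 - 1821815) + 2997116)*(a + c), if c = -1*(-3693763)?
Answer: -1828444661880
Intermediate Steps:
c = 3693763
((897695 - 1821815) + 2997116)*(a + c) = ((897695 - 1821815) + 2997116)*(-4575793 + 3693763) = (-924120 + 2997116)*(-882030) = 2072996*(-882030) = -1828444661880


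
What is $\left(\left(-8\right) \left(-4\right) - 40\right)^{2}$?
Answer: $64$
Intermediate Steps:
$\left(\left(-8\right) \left(-4\right) - 40\right)^{2} = \left(32 - 40\right)^{2} = \left(-8\right)^{2} = 64$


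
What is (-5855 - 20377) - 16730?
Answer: -42962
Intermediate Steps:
(-5855 - 20377) - 16730 = -26232 - 16730 = -42962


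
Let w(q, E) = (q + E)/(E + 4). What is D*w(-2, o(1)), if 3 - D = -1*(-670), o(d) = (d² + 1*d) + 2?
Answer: -667/4 ≈ -166.75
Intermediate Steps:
o(d) = 2 + d + d² (o(d) = (d² + d) + 2 = (d + d²) + 2 = 2 + d + d²)
D = -667 (D = 3 - (-1)*(-670) = 3 - 1*670 = 3 - 670 = -667)
w(q, E) = (E + q)/(4 + E)
D*w(-2, o(1)) = -667*((2 + 1 + 1²) - 2)/(4 + (2 + 1 + 1²)) = -667*((2 + 1 + 1) - 2)/(4 + (2 + 1 + 1)) = -667*(4 - 2)/(4 + 4) = -667*2/8 = -667*¼ = -667/4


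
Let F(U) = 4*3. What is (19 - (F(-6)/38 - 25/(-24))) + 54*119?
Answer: 2938301/456 ≈ 6443.6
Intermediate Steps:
F(U) = 12
(19 - (F(-6)/38 - 25/(-24))) + 54*119 = (19 - (12/38 - 25/(-24))) + 54*119 = (19 - (12*(1/38) - 25*(-1/24))) + 6426 = (19 - (6/19 + 25/24)) + 6426 = (19 - 1*619/456) + 6426 = (19 - 619/456) + 6426 = 8045/456 + 6426 = 2938301/456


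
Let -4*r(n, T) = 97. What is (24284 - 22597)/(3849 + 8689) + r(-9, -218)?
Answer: -604719/25076 ≈ -24.115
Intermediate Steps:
r(n, T) = -97/4 (r(n, T) = -¼*97 = -97/4)
(24284 - 22597)/(3849 + 8689) + r(-9, -218) = (24284 - 22597)/(3849 + 8689) - 97/4 = 1687/12538 - 97/4 = -604719/25076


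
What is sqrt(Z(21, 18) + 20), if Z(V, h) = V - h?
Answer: sqrt(23) ≈ 4.7958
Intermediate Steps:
sqrt(Z(21, 18) + 20) = sqrt((21 - 1*18) + 20) = sqrt((21 - 18) + 20) = sqrt(3 + 20) = sqrt(23)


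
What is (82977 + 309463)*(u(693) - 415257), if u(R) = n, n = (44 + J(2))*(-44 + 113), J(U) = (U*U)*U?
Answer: -161555382360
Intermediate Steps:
J(U) = U³ (J(U) = U²*U = U³)
n = 3588 (n = (44 + 2³)*(-44 + 113) = (44 + 8)*69 = 52*69 = 3588)
u(R) = 3588
(82977 + 309463)*(u(693) - 415257) = (82977 + 309463)*(3588 - 415257) = 392440*(-411669) = -161555382360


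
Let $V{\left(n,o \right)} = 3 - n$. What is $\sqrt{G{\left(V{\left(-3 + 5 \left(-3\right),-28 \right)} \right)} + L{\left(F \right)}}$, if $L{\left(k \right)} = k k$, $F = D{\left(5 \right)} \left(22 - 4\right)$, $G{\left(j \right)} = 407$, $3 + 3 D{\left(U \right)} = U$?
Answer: $\sqrt{551} \approx 23.473$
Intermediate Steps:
$D{\left(U \right)} = -1 + \frac{U}{3}$
$F = 12$ ($F = \left(-1 + \frac{1}{3} \cdot 5\right) \left(22 - 4\right) = \left(-1 + \frac{5}{3}\right) 18 = \frac{2}{3} \cdot 18 = 12$)
$L{\left(k \right)} = k^{2}$
$\sqrt{G{\left(V{\left(-3 + 5 \left(-3\right),-28 \right)} \right)} + L{\left(F \right)}} = \sqrt{407 + 12^{2}} = \sqrt{407 + 144} = \sqrt{551}$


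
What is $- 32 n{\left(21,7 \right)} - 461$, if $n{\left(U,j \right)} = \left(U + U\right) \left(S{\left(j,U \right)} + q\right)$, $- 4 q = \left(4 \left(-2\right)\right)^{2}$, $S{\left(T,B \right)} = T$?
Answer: $11635$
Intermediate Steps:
$q = -16$ ($q = - \frac{\left(4 \left(-2\right)\right)^{2}}{4} = - \frac{\left(-8\right)^{2}}{4} = \left(- \frac{1}{4}\right) 64 = -16$)
$n{\left(U,j \right)} = 2 U \left(-16 + j\right)$ ($n{\left(U,j \right)} = \left(U + U\right) \left(j - 16\right) = 2 U \left(-16 + j\right)$)
$- 32 n{\left(21,7 \right)} - 461 = - 32 \cdot 2 \cdot 21 \left(-16 + 7\right) - 461 = - 32 \cdot 2 \cdot 21 \left(-9\right) - 461 = \left(-32\right) \left(-378\right) - 461 = 12096 - 461 = 11635$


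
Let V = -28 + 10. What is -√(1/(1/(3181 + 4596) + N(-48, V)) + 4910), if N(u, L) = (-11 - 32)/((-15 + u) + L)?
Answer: -23*√259719072959/167246 ≈ -70.085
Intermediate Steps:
V = -18
N(u, L) = -43/(-15 + L + u)
-√(1/(1/(3181 + 4596) + N(-48, V)) + 4910) = -√(1/(1/(3181 + 4596) - 43/(-15 - 18 - 48)) + 4910) = -√(1/(1/7777 - 43/(-81)) + 4910) = -√(1/(1/7777 - 43*(-1/81)) + 4910) = -√(1/(1/7777 + 43/81) + 4910) = -√(1/(334492/629937) + 4910) = -√(629937/334492 + 4910) = -√(1642985657/334492) = -23*√259719072959/167246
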